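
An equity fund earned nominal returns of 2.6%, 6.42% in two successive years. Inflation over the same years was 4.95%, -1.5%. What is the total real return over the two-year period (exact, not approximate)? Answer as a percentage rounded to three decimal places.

Compound the nominal returns: 1.0260 × 1.0642 = 1.091869.
Compound inflation: 1.0495 × 0.9850 = 1.033758.
Deflate: 1.091869 / 1.033758 = 1.056214.
Total real return = 1.056214 − 1 → 5.621%.

5.621%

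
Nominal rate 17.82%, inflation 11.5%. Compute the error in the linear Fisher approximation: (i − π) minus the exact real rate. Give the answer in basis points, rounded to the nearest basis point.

65 basis points

Approximate: r ≈ 17.820% − 11.500% = 6.3200%
Exact: (1 + 0.1782)/(1 + 0.1150) − 1 = 5.6682%
Error = 6.3200% − 5.6682% = 0.6518% → 65 basis points.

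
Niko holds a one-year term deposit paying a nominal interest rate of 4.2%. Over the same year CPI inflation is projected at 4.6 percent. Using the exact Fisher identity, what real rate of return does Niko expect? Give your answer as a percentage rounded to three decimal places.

1 + r = 1.04200 / 1.04600 = 0.996176
r = 0.996176 − 1 = -0.3824%, i.e. -0.382%.

-0.382%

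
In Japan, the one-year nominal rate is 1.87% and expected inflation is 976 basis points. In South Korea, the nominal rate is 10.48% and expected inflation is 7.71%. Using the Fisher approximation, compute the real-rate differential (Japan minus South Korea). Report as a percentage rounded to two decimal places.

-10.66%

Japan: 1.87% − 9.76% = -7.890%
South Korea: 10.48% − 7.71% = 2.770%
Differential = -10.660% → -10.66%.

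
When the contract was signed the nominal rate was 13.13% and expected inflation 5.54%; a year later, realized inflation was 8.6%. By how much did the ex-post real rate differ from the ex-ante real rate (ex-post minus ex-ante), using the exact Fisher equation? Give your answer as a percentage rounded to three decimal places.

Ex-ante: (1 + 0.1313)/(1 + 0.0554) − 1 = 7.1916%
Ex-post: (1 + 0.1313)/(1 + 0.0860) − 1 = 4.1713%
Difference (ex-post − ex-ante) = -3.0203% → -3.020%.

-3.020%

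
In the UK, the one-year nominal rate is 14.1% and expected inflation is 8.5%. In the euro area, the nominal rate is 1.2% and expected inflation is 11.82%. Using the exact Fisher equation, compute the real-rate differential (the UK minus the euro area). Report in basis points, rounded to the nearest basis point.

The UK: (1 + 0.1410)/(1 + 0.0850) − 1 = 5.1613%
The euro area: (1 + 0.0120)/(1 + 0.1182) − 1 = -9.4974%
Differential = 5.1613% − (-9.4974%) = 14.6587% → 1466 basis points.

1466 basis points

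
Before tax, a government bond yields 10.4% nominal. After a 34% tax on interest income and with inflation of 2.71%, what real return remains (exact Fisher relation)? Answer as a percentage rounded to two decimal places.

4.04%

After-tax nominal return = 10.4% × (1 − 0.34) = 6.8640%.
1 + r = 1.06864 / 1.02710 = 1.040444
After-tax real rate = 1.040444 − 1 → 4.04%.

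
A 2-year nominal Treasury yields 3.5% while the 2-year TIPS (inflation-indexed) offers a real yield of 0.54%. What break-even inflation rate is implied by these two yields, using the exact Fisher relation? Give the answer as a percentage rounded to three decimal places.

2.944%

(1 + π) = (1 + i)/(1 + r) = 1.03500 / 1.00540 = 1.029441
Break-even inflation = 1.029441 − 1 → 2.944%.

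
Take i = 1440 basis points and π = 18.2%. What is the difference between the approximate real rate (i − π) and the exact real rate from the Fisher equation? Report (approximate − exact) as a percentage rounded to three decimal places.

-0.585%

Approximate: r ≈ 14.400% − 18.200% = -3.8000%
Exact: (1 + 0.1440)/(1 + 0.1820) − 1 = -3.2149%
Error = -3.8000% − (-3.2149%) = -0.5851% → -0.585%.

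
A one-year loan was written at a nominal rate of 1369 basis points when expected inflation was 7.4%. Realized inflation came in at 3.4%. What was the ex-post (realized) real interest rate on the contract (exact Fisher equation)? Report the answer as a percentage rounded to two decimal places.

9.95%

Ex-post: (1 + 0.1369)/(1 + 0.0340) − 1 = 9.9516%
So the realized real rate is 9.95%.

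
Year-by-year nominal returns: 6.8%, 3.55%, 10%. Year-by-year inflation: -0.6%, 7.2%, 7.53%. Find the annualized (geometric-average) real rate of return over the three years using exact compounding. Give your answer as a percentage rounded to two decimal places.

Nominal growth factor = 1.0680 × 1.0355 × 1.1000 = 1.21650540
Price-level growth factor = 0.9940 × 1.0720 × 1.0753 = 1.14580527
Real growth factor = 1.21650540 / 1.14580527 = 1.06170344
Annualized real rate = 1.06170344^(1/3) − 1 = 2.0159% → 2.02%.

2.02%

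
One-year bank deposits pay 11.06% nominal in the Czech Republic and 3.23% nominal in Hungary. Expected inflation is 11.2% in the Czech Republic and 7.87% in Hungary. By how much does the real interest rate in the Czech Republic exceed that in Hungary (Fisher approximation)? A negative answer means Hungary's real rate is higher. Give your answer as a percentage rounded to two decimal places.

The Czech Republic: 11.06% − 11.2% = -0.140%
Hungary: 3.23% − 7.87% = -4.640%
Differential = 4.500% → 4.50%.

4.50%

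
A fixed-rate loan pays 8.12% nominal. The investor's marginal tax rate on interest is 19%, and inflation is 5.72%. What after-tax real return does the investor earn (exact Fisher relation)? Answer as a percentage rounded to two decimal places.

0.81%

After-tax nominal return = 8.12% × (1 − 0.19) = 6.5772%.
1 + r = 1.065772 / 1.05720 = 1.008108
After-tax real rate = 1.008108 − 1 → 0.81%.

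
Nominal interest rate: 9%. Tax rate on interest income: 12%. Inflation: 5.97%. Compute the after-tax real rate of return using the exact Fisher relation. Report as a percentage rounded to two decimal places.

After-tax nominal return = 9% × (1 − 0.12) = 7.9200%.
1 + r = 1.07920 / 1.05970 = 1.018401
After-tax real rate = 1.018401 − 1 → 1.84%.

1.84%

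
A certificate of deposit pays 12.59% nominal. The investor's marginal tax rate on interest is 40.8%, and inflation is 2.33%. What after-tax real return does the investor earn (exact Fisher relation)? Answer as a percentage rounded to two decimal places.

5.01%

After-tax nominal return = 12.59% × (1 − 0.408) = 7.45328%.
1 + r = 1.0745328 / 1.02330 = 1.050066
After-tax real rate = 1.050066 − 1 → 5.01%.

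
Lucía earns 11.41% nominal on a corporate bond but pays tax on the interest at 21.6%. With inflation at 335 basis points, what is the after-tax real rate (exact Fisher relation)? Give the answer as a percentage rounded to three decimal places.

5.414%

After-tax nominal return = 11.41% × (1 − 0.216) = 8.94544%.
1 + r = 1.0894544 / 1.03350 = 1.054141
After-tax real rate = 1.054141 − 1 → 5.414%.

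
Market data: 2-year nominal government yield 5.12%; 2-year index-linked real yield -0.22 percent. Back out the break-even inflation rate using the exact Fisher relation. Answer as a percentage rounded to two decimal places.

(1 + π) = (1 + i)/(1 + r) = 1.05120 / 0.99780 = 1.053518
Break-even inflation = 1.053518 − 1 → 5.35%.

5.35%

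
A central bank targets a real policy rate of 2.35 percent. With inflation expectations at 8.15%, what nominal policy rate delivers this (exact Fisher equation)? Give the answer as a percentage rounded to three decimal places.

10.692%

(1 + i) = (1 + r)(1 + π) = 1.02350 × 1.08150 = 1.10691525
i = 1.10691525 − 1, so the required nominal rate is 10.692%.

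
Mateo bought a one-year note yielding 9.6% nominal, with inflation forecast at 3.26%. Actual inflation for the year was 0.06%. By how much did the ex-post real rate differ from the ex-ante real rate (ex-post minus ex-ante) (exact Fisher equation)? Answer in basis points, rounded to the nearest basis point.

339 basis points

Ex-ante: (1 + 0.0960)/(1 + 0.0326) − 1 = 6.1398%
Ex-post: (1 + 0.0960)/(1 + 0.0006) − 1 = 9.5343%
Difference (ex-post − ex-ante) = 3.3944% → 339 basis points.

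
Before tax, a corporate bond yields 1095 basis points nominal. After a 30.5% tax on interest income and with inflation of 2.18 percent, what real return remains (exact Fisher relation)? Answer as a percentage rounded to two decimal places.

5.31%

After-tax nominal return = 10.95% × (1 − 0.305) = 7.61025%.
1 + r = 1.0761025 / 1.02180 = 1.053144
After-tax real rate = 1.053144 − 1 → 5.31%.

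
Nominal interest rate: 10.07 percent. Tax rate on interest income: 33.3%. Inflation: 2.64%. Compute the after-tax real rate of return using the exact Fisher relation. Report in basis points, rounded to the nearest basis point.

397 basis points

After-tax nominal return = 10.07% × (1 − 0.333) = 6.71669%.
1 + r = 1.0671669 / 1.02640 = 1.039718
After-tax real rate = 1.039718 − 1 → 397 basis points.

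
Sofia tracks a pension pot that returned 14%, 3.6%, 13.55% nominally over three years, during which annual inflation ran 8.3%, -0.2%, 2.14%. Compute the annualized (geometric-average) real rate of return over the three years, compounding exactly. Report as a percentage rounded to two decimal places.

Nominal growth factor = 1.1400 × 1.0360 × 1.1355 = 1.34107092
Price-level growth factor = 1.0830 × 0.9980 × 1.0214 = 1.10396385
Real growth factor = 1.34107092 / 1.10396385 = 1.21477793
Annualized real rate = 1.21477793^(1/3) − 1 = 6.7003% → 6.70%.

6.70%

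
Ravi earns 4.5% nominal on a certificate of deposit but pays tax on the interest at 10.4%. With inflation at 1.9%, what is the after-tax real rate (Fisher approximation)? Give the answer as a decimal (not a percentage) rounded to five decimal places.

0.02132

After-tax nominal return = 4.5% × (1 − 0.104) = 4.0320%.
r ≈ 4.0320% − 1.9% → 0.02132.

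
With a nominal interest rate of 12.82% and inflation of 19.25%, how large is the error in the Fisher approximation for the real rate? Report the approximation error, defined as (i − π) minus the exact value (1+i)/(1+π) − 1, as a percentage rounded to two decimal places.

Approximate: r ≈ 12.820% − 19.250% = -6.4300%
Exact: (1 + 0.1282)/(1 + 0.1925) − 1 = -5.3920%
Error = -6.4300% − (-5.3920%) = -1.0380% → -1.04%.

-1.04%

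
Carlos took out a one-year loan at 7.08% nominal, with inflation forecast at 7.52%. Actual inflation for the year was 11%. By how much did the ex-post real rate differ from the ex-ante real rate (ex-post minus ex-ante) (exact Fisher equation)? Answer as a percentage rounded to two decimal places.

-3.12%

Ex-ante: (1 + 0.0708)/(1 + 0.0752) − 1 = -0.4092%
Ex-post: (1 + 0.0708)/(1 + 0.1100) − 1 = -3.5315%
Difference (ex-post − ex-ante) = -3.1223% → -3.12%.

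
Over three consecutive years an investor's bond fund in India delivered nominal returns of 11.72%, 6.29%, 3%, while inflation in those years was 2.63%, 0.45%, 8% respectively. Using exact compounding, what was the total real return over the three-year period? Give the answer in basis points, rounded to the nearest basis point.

Compound the nominal returns: 1.1172 × 1.0629 × 1.0300 = 1.223096.
Compound inflation: 1.0263 × 1.0045 × 1.0800 = 1.113392.
Deflate: 1.223096 / 1.113392 = 1.098532.
Total real return = 1.098532 − 1 → 985 basis points.

985 basis points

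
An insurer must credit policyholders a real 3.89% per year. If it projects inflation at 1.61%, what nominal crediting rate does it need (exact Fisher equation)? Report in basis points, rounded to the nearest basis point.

(1 + i) = (1 + r)(1 + π) = 1.03890 × 1.01610 = 1.05562629
i = 1.05562629 − 1, so the required nominal rate is 556 basis points.

556 basis points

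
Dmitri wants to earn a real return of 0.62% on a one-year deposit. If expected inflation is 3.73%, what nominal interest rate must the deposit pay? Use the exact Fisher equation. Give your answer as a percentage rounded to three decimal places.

4.373%

(1 + i) = (1 + r)(1 + π) = 1.00620 × 1.03730 = 1.04373126
i = 1.04373126 − 1, so the required nominal rate is 4.373%.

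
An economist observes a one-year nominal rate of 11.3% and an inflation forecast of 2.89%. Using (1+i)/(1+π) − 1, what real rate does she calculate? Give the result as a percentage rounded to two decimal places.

1 + r = 1.11300 / 1.02890 = 1.081738
r = 1.081738 − 1 = 8.1738%, i.e. 8.17%.

8.17%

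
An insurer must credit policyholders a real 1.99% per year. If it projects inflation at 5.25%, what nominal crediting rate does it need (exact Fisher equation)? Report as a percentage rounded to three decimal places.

(1 + i) = (1 + r)(1 + π) = 1.01990 × 1.05250 = 1.07344475
i = 1.07344475 − 1, so the required nominal rate is 7.344%.

7.344%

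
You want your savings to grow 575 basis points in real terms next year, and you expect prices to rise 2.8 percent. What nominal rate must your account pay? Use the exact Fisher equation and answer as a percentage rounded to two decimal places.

8.71%

(1 + i) = (1 + r)(1 + π) = 1.05750 × 1.02800 = 1.08711
i = 1.08711 − 1, so the required nominal rate is 8.71%.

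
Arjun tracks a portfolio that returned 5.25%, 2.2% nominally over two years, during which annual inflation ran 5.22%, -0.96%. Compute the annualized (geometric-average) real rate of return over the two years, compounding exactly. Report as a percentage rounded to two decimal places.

1.60%

Compound the nominal returns: 1.0525 × 1.0220 = 1.07565500.
Compound inflation: 1.0522 × 0.9904 = 1.04209888.
Deflate: 1.07565500 / 1.04209888 = 1.03220051.
Annualized real rate = 1.03220051^(1/2) − 1 = 1.5973% → 1.60%.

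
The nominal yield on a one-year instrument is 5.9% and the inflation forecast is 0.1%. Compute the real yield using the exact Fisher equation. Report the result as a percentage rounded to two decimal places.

5.79%

1 + r = 1.05900 / 1.00100 = 1.057942
r = 1.057942 − 1 = 5.7942%, i.e. 5.79%.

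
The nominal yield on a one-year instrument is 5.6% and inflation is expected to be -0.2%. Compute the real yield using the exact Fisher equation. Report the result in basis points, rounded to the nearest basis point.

581 basis points

1 + r = 1.05600 / 0.99800 = 1.058116
r = 1.058116 − 1 = 5.8116%, i.e. 581 basis points.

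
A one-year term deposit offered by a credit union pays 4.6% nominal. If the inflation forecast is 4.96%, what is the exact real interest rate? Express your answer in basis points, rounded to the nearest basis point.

By the Fisher identity, 1 + r = (1 + i)/(1 + π).
1 + r = 1.04600 / 1.04960 = 0.996570
r = 0.996570 − 1 = -0.3430%, i.e. -34 basis points.

-34 basis points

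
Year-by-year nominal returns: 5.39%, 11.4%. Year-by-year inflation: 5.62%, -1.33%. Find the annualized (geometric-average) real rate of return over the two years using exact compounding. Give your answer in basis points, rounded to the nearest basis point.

Compound the nominal returns: 1.0539 × 1.1140 = 1.17404460.
Compound inflation: 1.0562 × 0.9867 = 1.04215254.
Deflate: 1.17404460 / 1.04215254 = 1.12655735.
Annualized real rate = 1.12655735^(1/2) − 1 = 6.1394% → 614 basis points.

614 basis points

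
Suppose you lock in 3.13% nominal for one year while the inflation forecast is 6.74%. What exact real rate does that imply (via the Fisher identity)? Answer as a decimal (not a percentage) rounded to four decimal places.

-0.0338

By the Fisher identity, 1 + r = (1 + i)/(1 + π).
1 + r = 1.03130 / 1.06740 = 0.966180
r = 0.966180 − 1 = -3.3820%, i.e. -0.0338.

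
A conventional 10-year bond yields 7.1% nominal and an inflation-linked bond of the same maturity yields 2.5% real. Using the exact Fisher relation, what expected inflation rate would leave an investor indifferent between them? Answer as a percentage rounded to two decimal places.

4.49%

(1 + π) = (1 + i)/(1 + r) = 1.07100 / 1.02500 = 1.044878
Break-even inflation = 1.044878 − 1 → 4.49%.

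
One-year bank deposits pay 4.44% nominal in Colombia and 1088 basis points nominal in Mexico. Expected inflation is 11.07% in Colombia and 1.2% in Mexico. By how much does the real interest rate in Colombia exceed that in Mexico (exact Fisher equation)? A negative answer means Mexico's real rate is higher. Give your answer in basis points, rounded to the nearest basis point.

-1553 basis points

Colombia: (1 + 0.0444)/(1 + 0.1107) − 1 = -5.9692%
Mexico: (1 + 0.1088)/(1 + 0.0120) − 1 = 9.5652%
Differential = -5.9692% − 9.5652% = -15.5344% → -1553 basis points.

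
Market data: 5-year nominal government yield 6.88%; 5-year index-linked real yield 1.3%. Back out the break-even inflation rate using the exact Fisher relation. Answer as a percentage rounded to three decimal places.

(1 + π) = (1 + i)/(1 + r) = 1.06880 / 1.01300 = 1.055084
Break-even inflation = 1.055084 − 1 → 5.508%.

5.508%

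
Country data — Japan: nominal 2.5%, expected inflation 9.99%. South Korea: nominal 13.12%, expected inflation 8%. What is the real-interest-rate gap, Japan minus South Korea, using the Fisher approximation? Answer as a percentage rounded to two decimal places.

Japan: 2.5% − 9.99% = -7.490%
South Korea: 13.12% − 8% = 5.120%
Differential = -12.610% → -12.61%.

-12.61%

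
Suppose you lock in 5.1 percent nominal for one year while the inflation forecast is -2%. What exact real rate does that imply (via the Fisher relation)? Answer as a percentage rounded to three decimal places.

7.245%

1 + r = 1.05100 / 0.98000 = 1.072449
r = 1.072449 − 1 = 7.2449%, i.e. 7.245%.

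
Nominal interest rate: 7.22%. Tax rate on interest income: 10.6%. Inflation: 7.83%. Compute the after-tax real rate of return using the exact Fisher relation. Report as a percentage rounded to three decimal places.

-1.275%

After-tax nominal return = 7.22% × (1 − 0.106) = 6.45468%.
1 + r = 1.0645468 / 1.07830 = 0.9872455
After-tax real rate = 0.9872455 − 1 → -1.275%.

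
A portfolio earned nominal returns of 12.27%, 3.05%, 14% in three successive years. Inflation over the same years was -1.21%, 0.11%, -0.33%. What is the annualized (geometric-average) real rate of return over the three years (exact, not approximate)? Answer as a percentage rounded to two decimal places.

10.19%

Nominal growth factor = 1.1227 × 1.0305 × 1.1400 = 1.31891428
Price-level growth factor = 0.9879 × 1.0011 × 0.9967 = 0.98572303
Real growth factor = 1.31891428 / 0.98572303 = 1.33801710
Annualized real rate = 1.33801710^(1/3) − 1 = 10.1930% → 10.19%.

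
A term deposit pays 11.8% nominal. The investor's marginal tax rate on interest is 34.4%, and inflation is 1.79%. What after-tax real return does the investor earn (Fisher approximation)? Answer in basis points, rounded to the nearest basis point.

595 basis points

After-tax nominal return = 11.8% × (1 − 0.344) = 7.7408%.
r ≈ 7.7408% − 1.79% → 595 basis points.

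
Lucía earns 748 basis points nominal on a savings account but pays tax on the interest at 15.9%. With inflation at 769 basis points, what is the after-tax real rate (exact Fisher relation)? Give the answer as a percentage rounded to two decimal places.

After-tax nominal return = 7.48% × (1 − 0.159) = 6.29068%.
1 + r = 1.0629068 / 1.07690 = 0.987006
After-tax real rate = 0.987006 − 1 → -1.30%.

-1.30%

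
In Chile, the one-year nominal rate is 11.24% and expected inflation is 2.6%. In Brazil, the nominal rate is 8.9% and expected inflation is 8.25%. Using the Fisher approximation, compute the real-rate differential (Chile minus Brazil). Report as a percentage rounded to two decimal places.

Chile: 11.24% − 2.6% = 8.640%
Brazil: 8.9% − 8.25% = 0.650%
Differential = 7.990% → 7.99%.

7.99%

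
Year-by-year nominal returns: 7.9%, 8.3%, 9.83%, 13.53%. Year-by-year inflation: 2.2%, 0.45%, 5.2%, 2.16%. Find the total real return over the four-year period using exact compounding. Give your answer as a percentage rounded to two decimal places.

32.06%

Nominal growth factor = 1.0790 × 1.0830 × 1.0983 × 1.1353 = 1.457074
Price-level growth factor = 1.0220 × 1.0045 × 1.0520 × 1.0216 = 1.103310
Real growth factor = 1.457074 / 1.103310 = 1.320639
Total real return = 1.320639 − 1 → 32.06%.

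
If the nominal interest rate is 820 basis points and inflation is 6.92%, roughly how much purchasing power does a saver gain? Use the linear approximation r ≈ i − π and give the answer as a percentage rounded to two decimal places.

r ≈ i − π = 8.2% − 6.92% = 1.28%.

1.28%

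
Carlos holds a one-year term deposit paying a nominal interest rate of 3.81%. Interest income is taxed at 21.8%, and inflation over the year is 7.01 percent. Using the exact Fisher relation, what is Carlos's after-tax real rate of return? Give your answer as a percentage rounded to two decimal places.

-3.77%

After-tax nominal return = 3.81% × (1 − 0.218) = 2.97942%.
1 + r = 1.0297942 / 1.07010 = 0.962335
After-tax real rate = 0.962335 − 1 → -3.77%.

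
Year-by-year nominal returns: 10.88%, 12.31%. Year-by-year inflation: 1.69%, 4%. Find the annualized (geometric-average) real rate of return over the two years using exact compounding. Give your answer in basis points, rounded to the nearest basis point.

Nominal growth factor = 1.1088 × 1.1231 = 1.24529328
Price-level growth factor = 1.0169 × 1.0400 = 1.05757600
Real growth factor = 1.24529328 / 1.05757600 = 1.17749767
Annualized real rate = 1.17749767^(1/2) − 1 = 8.5126% → 851 basis points.

851 basis points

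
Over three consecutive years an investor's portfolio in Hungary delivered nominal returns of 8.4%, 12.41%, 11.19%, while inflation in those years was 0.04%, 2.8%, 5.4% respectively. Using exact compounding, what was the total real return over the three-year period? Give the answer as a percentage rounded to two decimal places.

Compound the nominal returns: 1.0840 × 1.1241 × 1.1119 = 1.3548773.
Compound inflation: 1.0004 × 1.0280 × 1.0540 = 1.0839454.
Deflate: 1.3548773 / 1.0839454 = 1.2499497.
Total real return = 1.2499497 − 1 → 24.99%.

24.99%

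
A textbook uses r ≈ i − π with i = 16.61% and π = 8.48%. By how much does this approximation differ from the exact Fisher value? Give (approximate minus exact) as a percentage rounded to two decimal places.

Approximate: r ≈ 16.610% − 8.480% = 8.1300%
Exact: (1 + 0.1661)/(1 + 0.0848) − 1 = 7.4945%
Error = 8.1300% − 7.4945% = 0.6355% → 0.64%.

0.64%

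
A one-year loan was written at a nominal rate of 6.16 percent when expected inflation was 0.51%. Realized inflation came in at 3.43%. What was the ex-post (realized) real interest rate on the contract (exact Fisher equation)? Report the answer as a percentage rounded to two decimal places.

2.64%

Ex-post: (1 + 0.0616)/(1 + 0.0343) − 1 = 2.6395%
So the realized real rate is 2.64%.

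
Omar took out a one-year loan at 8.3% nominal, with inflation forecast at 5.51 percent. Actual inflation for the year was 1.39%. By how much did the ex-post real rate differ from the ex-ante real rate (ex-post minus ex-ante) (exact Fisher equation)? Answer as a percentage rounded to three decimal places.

Ex-ante: (1 + 0.0830)/(1 + 0.0551) − 1 = 2.6443%
Ex-post: (1 + 0.0830)/(1 + 0.0139) − 1 = 6.8153%
Difference (ex-post − ex-ante) = 4.1710% → 4.171%.

4.171%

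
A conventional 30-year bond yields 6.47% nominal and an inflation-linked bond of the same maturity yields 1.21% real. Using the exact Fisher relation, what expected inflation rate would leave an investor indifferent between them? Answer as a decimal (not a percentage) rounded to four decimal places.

(1 + π) = (1 + i)/(1 + r) = 1.06470 / 1.01210 = 1.051971
Break-even inflation = 1.051971 − 1 → 0.0520.

0.0520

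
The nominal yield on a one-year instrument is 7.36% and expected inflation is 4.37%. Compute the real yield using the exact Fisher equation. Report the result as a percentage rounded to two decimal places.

1 + r = 1.07360 / 1.04370 = 1.028648
r = 1.028648 − 1 = 2.8648%, i.e. 2.86%.

2.86%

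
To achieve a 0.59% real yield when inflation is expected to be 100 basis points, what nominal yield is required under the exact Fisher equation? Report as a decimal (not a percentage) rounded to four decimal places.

0.0160

(1 + i) = (1 + r)(1 + π) = 1.00590 × 1.01000 = 1.015959
i = 1.015959 − 1, so the required nominal rate is 0.0160.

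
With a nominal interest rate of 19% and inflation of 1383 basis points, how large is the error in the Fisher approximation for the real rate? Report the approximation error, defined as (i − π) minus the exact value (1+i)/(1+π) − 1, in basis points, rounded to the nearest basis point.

63 basis points

Approximate: r ≈ 19.000% − 13.830% = 5.1700%
Exact: (1 + 0.1900)/(1 + 0.1383) − 1 = 4.5419%
Error = 5.1700% − 4.5419% = 0.6281% → 63 basis points.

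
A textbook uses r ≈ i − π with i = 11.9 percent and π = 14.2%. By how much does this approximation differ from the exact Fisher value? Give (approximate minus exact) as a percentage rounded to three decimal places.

Approximate: r ≈ 11.900% − 14.200% = -2.3000%
Exact: (1 + 0.1190)/(1 + 0.1420) − 1 = -2.0140%
Error = -2.3000% − (-2.0140%) = -0.2860% → -0.286%.

-0.286%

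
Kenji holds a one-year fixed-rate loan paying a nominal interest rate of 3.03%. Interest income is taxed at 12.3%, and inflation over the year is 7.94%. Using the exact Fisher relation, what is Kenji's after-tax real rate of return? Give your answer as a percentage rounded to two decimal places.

After-tax nominal return = 3.03% × (1 − 0.123) = 2.65731%.
1 + r = 1.0265731 / 1.07940 = 0.951059
After-tax real rate = 0.951059 − 1 → -4.89%.

-4.89%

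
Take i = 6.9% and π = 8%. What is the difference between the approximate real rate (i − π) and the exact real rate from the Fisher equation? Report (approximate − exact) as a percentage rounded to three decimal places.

Approximate: r ≈ 6.900% − 8.000% = -1.1000%
Exact: (1 + 0.0690)/(1 + 0.0800) − 1 = -1.01852%
Error = -1.1000% − (-1.01852%) = -0.08148% → -0.081%.

-0.081%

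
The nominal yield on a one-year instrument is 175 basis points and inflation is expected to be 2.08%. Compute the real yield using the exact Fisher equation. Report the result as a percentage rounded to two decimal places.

-0.32%

By the Fisher relation, 1 + r = (1 + i)/(1 + π).
1 + r = 1.01750 / 1.02080 = 0.996767
r = 0.996767 − 1 = -0.3233%, i.e. -0.32%.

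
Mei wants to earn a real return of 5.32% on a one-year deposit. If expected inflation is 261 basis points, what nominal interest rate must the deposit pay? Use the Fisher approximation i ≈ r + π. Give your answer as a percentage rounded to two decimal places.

i ≈ r + π = 5.32% + 2.61% = 7.93%.

7.93%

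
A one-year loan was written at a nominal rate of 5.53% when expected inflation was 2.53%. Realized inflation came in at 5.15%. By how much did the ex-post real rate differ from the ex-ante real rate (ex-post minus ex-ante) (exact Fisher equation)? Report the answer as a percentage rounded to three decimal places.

Ex-ante: (1 + 0.0553)/(1 + 0.0253) − 1 = 2.9260%
Ex-post: (1 + 0.0553)/(1 + 0.0515) − 1 = 0.3614%
Difference (ex-post − ex-ante) = -2.5646% → -2.565%.

-2.565%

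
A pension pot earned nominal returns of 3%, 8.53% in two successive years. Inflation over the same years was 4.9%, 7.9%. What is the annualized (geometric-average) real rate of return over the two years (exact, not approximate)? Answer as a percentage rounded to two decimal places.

-0.62%

Nominal growth factor = 1.0300 × 1.0853 = 1.11785900
Price-level growth factor = 1.0490 × 1.0790 = 1.13187100
Real growth factor = 1.11785900 / 1.13187100 = 0.98762050
Annualized real rate = 0.98762050^(1/2) − 1 = -0.6209% → -0.62%.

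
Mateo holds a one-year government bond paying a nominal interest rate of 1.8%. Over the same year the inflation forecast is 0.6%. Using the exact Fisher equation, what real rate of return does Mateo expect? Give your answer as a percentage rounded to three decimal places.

By the Fisher equation, 1 + r = (1 + i)/(1 + π).
1 + r = 1.01800 / 1.00600 = 1.011928
r = 1.011928 − 1 = 1.1928%, i.e. 1.193%.

1.193%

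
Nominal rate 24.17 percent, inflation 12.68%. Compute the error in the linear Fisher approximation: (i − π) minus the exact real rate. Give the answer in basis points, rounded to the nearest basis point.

Approximate: r ≈ 24.170% − 12.680% = 11.4900%
Exact: (1 + 0.2417)/(1 + 0.1268) − 1 = 10.1970%
Error = 11.4900% − 10.1970% = 1.2930% → 129 basis points.

129 basis points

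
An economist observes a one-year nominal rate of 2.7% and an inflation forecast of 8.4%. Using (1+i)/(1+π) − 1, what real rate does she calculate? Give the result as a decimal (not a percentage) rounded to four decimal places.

1 + r = 1.02700 / 1.08400 = 0.947417
r = 0.947417 − 1 = -5.2583%, i.e. -0.0526.

-0.0526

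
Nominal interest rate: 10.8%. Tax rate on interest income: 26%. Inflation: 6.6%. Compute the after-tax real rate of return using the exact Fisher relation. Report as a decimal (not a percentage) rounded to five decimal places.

After-tax nominal return = 10.8% × (1 − 0.26) = 7.9920%.
1 + r = 1.07992 / 1.06600 = 1.013058
After-tax real rate = 1.013058 − 1 → 0.01306.

0.01306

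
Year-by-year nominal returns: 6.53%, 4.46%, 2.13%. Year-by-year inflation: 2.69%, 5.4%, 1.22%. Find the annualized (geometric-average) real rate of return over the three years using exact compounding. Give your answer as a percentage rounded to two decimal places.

Nominal growth factor = 1.0653 × 1.0446 × 1.0213 = 1.13651528
Price-level growth factor = 1.0269 × 1.0540 × 1.0122 = 1.09555730
Real growth factor = 1.13651528 / 1.09555730 = 1.03738552
Annualized real rate = 1.03738552^(1/3) − 1 = 1.2310% → 1.23%.

1.23%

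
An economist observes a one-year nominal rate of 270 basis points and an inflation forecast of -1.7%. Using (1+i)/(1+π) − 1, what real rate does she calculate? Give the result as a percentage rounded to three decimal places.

4.476%

By the Fisher equation, 1 + r = (1 + i)/(1 + π).
1 + r = 1.02700 / 0.98300 = 1.044761
r = 1.044761 − 1 = 4.4761%, i.e. 4.476%.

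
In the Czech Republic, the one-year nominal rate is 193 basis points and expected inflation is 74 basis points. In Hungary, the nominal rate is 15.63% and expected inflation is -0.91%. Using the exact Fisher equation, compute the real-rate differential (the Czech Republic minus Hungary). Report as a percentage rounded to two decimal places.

-15.51%

The Czech Republic: (1 + 0.0193)/(1 + 0.0074) − 1 = 1.1813%
Hungary: (1 + 0.1563)/(1 − 0.0091) − 1 = 16.6919%
Differential = 1.1813% − 16.6919% = -15.5106% → -15.51%.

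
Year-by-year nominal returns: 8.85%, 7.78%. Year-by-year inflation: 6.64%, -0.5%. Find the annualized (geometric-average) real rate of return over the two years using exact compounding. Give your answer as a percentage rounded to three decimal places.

5.151%

Compound the nominal returns: 1.0885 × 1.0778 = 1.17318530.
Compound inflation: 1.0664 × 0.9950 = 1.06106800.
Deflate: 1.17318530 / 1.06106800 = 1.10566458.
Annualized real rate = 1.10566458^(1/2) − 1 = 5.1506% → 5.151%.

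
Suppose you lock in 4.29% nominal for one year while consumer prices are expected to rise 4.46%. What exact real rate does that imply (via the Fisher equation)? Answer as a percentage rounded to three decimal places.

-0.163%

By the Fisher equation, 1 + r = (1 + i)/(1 + π).
1 + r = 1.04290 / 1.04460 = 0.998373
r = 0.998373 − 1 = -0.1627%, i.e. -0.163%.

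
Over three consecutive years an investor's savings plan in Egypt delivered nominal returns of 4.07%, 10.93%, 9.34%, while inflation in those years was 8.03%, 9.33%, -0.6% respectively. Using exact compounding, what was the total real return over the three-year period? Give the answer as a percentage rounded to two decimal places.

Nominal growth factor = 1.0407 × 1.1093 × 1.0934 = 1.262274
Price-level growth factor = 1.0803 × 1.0933 × 0.9940 = 1.174005
Real growth factor = 1.262274 / 1.174005 = 1.075186
Total real return = 1.075186 − 1 → 7.52%.

7.52%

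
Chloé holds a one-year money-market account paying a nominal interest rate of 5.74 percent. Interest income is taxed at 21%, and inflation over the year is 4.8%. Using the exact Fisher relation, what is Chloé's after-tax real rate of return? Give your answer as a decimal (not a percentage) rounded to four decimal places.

-0.0025

After-tax nominal return = 5.74% × (1 − 0.21) = 4.5346%.
1 + r = 1.045346 / 1.04800 = 0.997468
After-tax real rate = 0.997468 − 1 → -0.0025.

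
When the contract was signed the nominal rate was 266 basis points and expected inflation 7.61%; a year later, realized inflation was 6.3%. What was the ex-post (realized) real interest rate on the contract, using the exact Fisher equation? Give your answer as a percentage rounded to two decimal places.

-3.42%

Ex-post: (1 + 0.0266)/(1 + 0.0630) − 1 = -3.4243%
So the realized real rate is -3.42%.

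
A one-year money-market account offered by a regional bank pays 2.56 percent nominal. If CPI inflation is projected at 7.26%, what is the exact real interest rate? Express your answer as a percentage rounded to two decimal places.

-4.38%

1 + r = 1.02560 / 1.07260 = 0.956181
r = 0.956181 − 1 = -4.3819%, i.e. -4.38%.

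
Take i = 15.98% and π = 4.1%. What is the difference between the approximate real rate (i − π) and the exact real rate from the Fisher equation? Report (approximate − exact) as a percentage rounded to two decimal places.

0.47%

Approximate: r ≈ 15.980% − 4.100% = 11.8800%
Exact: (1 + 0.1598)/(1 + 0.0410) − 1 = 11.4121%
Error = 11.8800% − 11.4121% = 0.4679% → 0.47%.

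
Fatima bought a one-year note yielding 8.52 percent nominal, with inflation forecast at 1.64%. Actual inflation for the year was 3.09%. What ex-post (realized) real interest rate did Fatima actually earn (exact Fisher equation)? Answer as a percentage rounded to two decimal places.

5.27%

Ex-post: (1 + 0.0852)/(1 + 0.0309) − 1 = 5.2672%
So the realized real rate is 5.27%.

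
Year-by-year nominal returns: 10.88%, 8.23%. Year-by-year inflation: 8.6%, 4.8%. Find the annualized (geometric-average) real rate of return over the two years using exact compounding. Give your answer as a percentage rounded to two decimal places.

2.68%

Nominal growth factor = 1.1088 × 1.0823 = 1.20005424
Price-level growth factor = 1.0860 × 1.0480 = 1.13812800
Real growth factor = 1.20005424 / 1.13812800 = 1.05441061
Annualized real rate = 1.05441061^(1/2) − 1 = 2.6845% → 2.68%.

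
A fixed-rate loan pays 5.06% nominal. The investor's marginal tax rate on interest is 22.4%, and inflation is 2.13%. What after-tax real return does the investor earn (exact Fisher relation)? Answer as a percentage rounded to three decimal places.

After-tax nominal return = 5.06% × (1 − 0.224) = 3.92656%.
1 + r = 1.0392656 / 1.02130 = 1.017591
After-tax real rate = 1.017591 − 1 → 1.759%.

1.759%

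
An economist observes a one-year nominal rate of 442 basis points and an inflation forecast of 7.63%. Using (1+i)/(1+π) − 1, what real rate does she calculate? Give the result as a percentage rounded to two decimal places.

1 + r = 1.04420 / 1.07630 = 0.970176
r = 0.970176 − 1 = -2.9824%, i.e. -2.98%.

-2.98%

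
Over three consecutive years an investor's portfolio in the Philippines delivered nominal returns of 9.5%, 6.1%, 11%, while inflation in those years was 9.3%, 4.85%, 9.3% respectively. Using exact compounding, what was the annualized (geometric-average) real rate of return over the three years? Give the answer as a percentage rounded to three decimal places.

Nominal growth factor = 1.0950 × 1.0610 × 1.1100 = 1.28959245
Price-level growth factor = 1.0930 × 1.0485 × 1.0930 = 1.25258948
Real growth factor = 1.28959245 / 1.25258948 = 1.02954118
Annualized real rate = 1.02954118^(1/3) − 1 = 0.9752% → 0.975%.

0.975%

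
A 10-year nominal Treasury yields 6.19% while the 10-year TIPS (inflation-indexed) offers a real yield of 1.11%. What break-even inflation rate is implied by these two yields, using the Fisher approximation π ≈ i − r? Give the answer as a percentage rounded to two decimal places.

π ≈ i − r = 6.19% − 1.11% → 5.08%.

5.08%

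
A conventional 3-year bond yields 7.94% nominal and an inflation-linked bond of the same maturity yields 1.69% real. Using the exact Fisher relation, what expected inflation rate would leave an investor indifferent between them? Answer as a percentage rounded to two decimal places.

(1 + π) = (1 + i)/(1 + r) = 1.07940 / 1.01690 = 1.061461
Break-even inflation = 1.061461 − 1 → 6.15%.

6.15%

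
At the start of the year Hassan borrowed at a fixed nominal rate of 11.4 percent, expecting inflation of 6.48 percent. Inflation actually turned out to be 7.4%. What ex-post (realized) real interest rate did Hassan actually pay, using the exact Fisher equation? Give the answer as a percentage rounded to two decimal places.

Ex-post: (1 + 0.1140)/(1 + 0.0740) − 1 = 3.7244%
So the realized real rate is 3.72%.

3.72%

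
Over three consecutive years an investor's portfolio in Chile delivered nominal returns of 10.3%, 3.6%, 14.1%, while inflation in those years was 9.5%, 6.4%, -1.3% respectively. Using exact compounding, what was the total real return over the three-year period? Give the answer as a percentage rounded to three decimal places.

Compound the nominal returns: 1.1030 × 1.0360 × 1.1410 = 1.303830.
Compound inflation: 1.0950 × 1.0640 × 0.9870 = 1.149934.
Deflate: 1.303830 / 1.149934 = 1.133830.
Total real return = 1.133830 − 1 → 13.383%.

13.383%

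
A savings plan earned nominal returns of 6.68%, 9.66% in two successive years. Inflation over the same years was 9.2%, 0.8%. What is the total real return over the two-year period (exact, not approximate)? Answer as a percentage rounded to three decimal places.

6.279%

Nominal growth factor = 1.0668 × 1.0966 = 1.169853
Price-level growth factor = 1.0920 × 1.0080 = 1.100736
Real growth factor = 1.169853 / 1.100736 = 1.062792
Total real return = 1.062792 − 1 → 6.279%.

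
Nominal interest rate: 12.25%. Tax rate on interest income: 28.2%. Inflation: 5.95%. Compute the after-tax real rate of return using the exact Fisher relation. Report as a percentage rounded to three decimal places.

After-tax nominal return = 12.25% × (1 − 0.282) = 8.7955%.
1 + r = 1.087955 / 1.05950 = 1.026857
After-tax real rate = 1.026857 − 1 → 2.686%.

2.686%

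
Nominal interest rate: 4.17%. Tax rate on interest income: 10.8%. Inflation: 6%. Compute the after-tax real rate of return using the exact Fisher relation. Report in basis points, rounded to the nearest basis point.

After-tax nominal return = 4.17% × (1 − 0.108) = 3.71964%.
1 + r = 1.0371964 / 1.06000 = 0.978487
After-tax real rate = 0.978487 − 1 → -215 basis points.

-215 basis points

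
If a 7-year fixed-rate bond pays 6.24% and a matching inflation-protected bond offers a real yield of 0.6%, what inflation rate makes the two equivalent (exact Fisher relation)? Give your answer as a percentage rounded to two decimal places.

5.61%

(1 + π) = (1 + i)/(1 + r) = 1.06240 / 1.00600 = 1.056064
Break-even inflation = 1.056064 − 1 → 5.61%.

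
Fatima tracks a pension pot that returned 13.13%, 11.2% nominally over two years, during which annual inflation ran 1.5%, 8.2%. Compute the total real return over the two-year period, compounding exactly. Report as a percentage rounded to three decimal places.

14.548%

Compound the nominal returns: 1.1313 × 1.1120 = 1.2580056.
Compound inflation: 1.0150 × 1.0820 = 1.0982300.
Deflate: 1.2580056 / 1.0982300 = 1.1454846.
Total real return = 1.1454846 − 1 → 14.548%.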